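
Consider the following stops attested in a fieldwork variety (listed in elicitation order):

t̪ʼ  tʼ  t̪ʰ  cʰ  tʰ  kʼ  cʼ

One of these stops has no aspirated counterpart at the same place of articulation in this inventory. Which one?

/kʼ/

Dental: /t̪ʰ/ ~ /t̪ʼ/
Alveolar: /tʰ/ ~ /tʼ/
Palatal: /cʰ/ ~ /cʼ/
Velar: only /kʼ/ (ejective); no aspirated partner.
So /kʼ/ is the unpaired segment.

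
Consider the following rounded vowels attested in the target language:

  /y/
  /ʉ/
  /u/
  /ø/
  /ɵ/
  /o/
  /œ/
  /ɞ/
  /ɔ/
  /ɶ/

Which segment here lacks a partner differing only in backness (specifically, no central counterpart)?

/ɶ/

High: /y/ ~ /ʉ/ ~ /u/
High-mid: /ø/ ~ /ɵ/ ~ /o/
Low-mid: /œ/ ~ /ɞ/ ~ /ɔ/
Low: only /ɶ/ (front); no central partner.
So /ɶ/ is the unpaired segment.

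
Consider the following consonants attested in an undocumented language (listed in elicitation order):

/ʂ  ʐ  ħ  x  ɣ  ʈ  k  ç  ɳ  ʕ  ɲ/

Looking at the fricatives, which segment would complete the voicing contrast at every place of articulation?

/ʝ/

retroflex: voiceless /ʂ/, voiced /ʐ/.
palatal: voiceless /ç/, voiced —.
velar: voiceless /x/, voiced /ɣ/.
pharyngeal: voiceless /ħ/, voiced /ʕ/.
The palatal row has no voiced member, so the gap is the voiced palatal fricative /ʝ/.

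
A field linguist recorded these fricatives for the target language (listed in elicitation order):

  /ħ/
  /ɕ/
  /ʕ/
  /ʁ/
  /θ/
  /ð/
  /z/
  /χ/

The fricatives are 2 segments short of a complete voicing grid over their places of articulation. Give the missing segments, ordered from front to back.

/s/, /ʑ/

Voiceless: /θ/ (dental), /ɕ/ (alveolo-palatal), /χ/ (uvular), /ħ/ (pharyngeal).
Voiced: /ð/ (dental), /z/ (alveolar), /ʁ/ (uvular), /ʕ/ (pharyngeal).
Gaps, from front to back: alveolar lacks voiceless (/s/); alveolo-palatal lacks voiced (/ʑ/).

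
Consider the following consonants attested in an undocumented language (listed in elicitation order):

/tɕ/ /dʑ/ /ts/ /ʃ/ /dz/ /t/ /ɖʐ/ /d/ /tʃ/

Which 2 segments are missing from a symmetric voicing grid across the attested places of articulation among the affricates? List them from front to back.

alveolar: voiceless /ts/, voiced /dz/.
postalveolar: voiceless /tʃ/, voiced —.
retroflex: voiceless —, voiced /ɖʐ/.
alveolo-palatal: voiceless /tɕ/, voiced /dʑ/.
Gaps, from front to back: postalveolar lacks voiced (/dʒ/); retroflex lacks voiceless (/ʈʂ/).

/dʒ/, /ʈʂ/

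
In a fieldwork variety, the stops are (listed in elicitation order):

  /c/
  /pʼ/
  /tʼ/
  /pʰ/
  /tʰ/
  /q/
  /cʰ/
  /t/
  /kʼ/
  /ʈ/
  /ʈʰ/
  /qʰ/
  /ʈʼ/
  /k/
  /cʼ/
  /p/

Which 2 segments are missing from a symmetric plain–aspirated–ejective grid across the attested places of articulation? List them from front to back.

/kʰ/, /qʼ/

Plain: /p/ (bilabial), /t/ (alveolar), /ʈ/ (retroflex), /c/ (palatal), /k/ (velar), /q/ (uvular).
Aspirated: /pʰ/ (bilabial), /tʰ/ (alveolar), /ʈʰ/ (retroflex), /cʰ/ (palatal), /qʰ/ (uvular).
Ejective: /pʼ/ (bilabial), /tʼ/ (alveolar), /ʈʼ/ (retroflex), /cʼ/ (palatal), /kʼ/ (velar).
Gaps, from front to back: velar lacks aspirated (/kʰ/); uvular lacks ejective (/qʼ/).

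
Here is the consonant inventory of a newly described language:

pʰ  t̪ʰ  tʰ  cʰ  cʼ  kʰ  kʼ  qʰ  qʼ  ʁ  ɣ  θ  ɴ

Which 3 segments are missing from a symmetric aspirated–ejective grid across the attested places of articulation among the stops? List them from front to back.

Aspirated: /pʰ/ (bilabial), /t̪ʰ/ (dental), /tʰ/ (alveolar), /cʰ/ (palatal), /kʰ/ (velar), /qʰ/ (uvular).
Ejective: /cʼ/ (palatal), /kʼ/ (velar), /qʼ/ (uvular).
Gaps, from front to back: bilabial lacks ejective (/pʼ/); dental lacks ejective (/t̪ʼ/); alveolar lacks ejective (/tʼ/).

/pʼ/, /t̪ʼ/, /tʼ/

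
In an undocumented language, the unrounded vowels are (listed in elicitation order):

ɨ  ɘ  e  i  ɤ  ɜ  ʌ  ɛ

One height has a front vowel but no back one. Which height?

height            front     central   back    
high              i         ɨ         —       
high-mid          e         ɘ         ɤ       
low-mid           ɛ         ɜ         ʌ       
Every height has a back member except high, where /ɯ/ would be expected.

high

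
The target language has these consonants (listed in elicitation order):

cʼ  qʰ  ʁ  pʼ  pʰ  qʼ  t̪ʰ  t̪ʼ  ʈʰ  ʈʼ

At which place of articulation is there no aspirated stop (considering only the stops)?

place of articulation  aspirated  ejective
bilabial          pʰ        pʼ      
dental            t̪ʰ       t̪ʼ     
retroflex         ʈʰ        ʈʼ      
palatal           —         cʼ      
uvular            qʰ        qʼ      
Every place of articulation has an aspirated member except palatal, where /cʰ/ would be expected.

palatal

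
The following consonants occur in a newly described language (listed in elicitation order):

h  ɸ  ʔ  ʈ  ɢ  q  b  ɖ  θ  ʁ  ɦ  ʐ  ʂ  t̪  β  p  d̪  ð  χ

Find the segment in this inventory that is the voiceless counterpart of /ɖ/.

/ɖ/ is a voiced retroflex stop.
The voiceless counterpart is a voiceless retroflex stop — in this inventory, /ʈ/.

/ʈ/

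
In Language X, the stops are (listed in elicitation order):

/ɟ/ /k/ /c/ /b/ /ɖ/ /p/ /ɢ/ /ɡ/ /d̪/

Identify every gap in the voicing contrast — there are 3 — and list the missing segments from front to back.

/t̪/, /ʈ/, /q/

bilabial: voiceless /p/, voiced /b/.
dental: voiceless —, voiced /d̪/.
retroflex: voiceless —, voiced /ɖ/.
palatal: voiceless /c/, voiced /ɟ/.
velar: voiceless /k/, voiced /ɡ/.
uvular: voiceless —, voiced /ɢ/.
Gaps, from front to back: dental lacks voiceless (/t̪/); retroflex lacks voiceless (/ʈ/); uvular lacks voiceless (/q/).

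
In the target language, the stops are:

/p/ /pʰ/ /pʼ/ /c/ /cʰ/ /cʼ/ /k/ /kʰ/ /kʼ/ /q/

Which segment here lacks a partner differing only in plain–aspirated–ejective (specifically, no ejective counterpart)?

/q/

Bilabial: /p/ ~ /pʰ/ ~ /pʼ/
Palatal: /c/ ~ /cʰ/ ~ /cʼ/
Velar: /k/ ~ /kʰ/ ~ /kʼ/
Uvular: only /q/ (plain); no ejective partner.
So /q/ is the unpaired segment.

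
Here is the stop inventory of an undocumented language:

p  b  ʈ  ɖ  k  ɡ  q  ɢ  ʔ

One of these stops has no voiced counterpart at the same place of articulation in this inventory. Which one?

Bilabial: /p/ ~ /b/
Retroflex: /ʈ/ ~ /ɖ/
Velar: /k/ ~ /ɡ/
Uvular: /q/ ~ /ɢ/
Glottal: only /ʔ/ (voiceless); no voiced partner.
So /ʔ/ is the unpaired segment.

/ʔ/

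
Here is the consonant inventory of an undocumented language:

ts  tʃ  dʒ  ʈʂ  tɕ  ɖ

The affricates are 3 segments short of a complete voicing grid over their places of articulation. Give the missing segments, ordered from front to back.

/dz/, /ɖʐ/, /dʑ/

place of articulation  voiceless  voiced  
alveolar          ts        —       
postalveolar      tʃ        dʒ      
retroflex         ʈʂ        —       
alveolo-palatal   tɕ        —       
Gaps, from front to back: alveolar lacks voiced (/dz/); retroflex lacks voiced (/ɖʐ/); alveolo-palatal lacks voiced (/dʑ/).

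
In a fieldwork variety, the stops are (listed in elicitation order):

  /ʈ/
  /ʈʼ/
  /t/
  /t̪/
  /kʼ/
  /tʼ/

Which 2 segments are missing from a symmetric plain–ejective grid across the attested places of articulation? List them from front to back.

dental: plain /t̪/, ejective —.
alveolar: plain /t/, ejective /tʼ/.
retroflex: plain /ʈ/, ejective /ʈʼ/.
velar: plain —, ejective /kʼ/.
Gaps, from front to back: dental lacks ejective (/t̪ʼ/); velar lacks plain (/k/).

/t̪ʼ/, /k/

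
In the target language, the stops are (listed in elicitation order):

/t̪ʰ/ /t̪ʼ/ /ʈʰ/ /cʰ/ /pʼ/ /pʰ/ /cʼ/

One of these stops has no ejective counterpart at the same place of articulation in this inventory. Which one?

/ʈʰ/

Bilabial: /pʰ/ ~ /pʼ/
Dental: /t̪ʰ/ ~ /t̪ʼ/
Palatal: /cʰ/ ~ /cʼ/
Retroflex: only /ʈʰ/ (aspirated); no ejective partner.
So /ʈʰ/ is the unpaired segment.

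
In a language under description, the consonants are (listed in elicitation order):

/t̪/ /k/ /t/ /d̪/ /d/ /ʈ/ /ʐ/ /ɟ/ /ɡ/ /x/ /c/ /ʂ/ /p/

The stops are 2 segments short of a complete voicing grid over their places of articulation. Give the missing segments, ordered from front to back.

/b/, /ɖ/

Voiceless: /p/ (bilabial), /t̪/ (dental), /t/ (alveolar), /ʈ/ (retroflex), /c/ (palatal), /k/ (velar).
Voiced: /d̪/ (dental), /d/ (alveolar), /ɟ/ (palatal), /ɡ/ (velar).
Gaps, from front to back: bilabial lacks voiced (/b/); retroflex lacks voiced (/ɖ/).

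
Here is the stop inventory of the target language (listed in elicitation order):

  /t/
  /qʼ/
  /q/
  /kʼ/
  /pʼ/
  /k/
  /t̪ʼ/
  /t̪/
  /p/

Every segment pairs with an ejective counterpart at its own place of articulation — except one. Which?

/t/

Bilabial: /p/ ~ /pʼ/
Dental: /t̪/ ~ /t̪ʼ/
Velar: /k/ ~ /kʼ/
Uvular: /q/ ~ /qʼ/
Alveolar: only /t/ (plain); no ejective partner.
So /t/ is the unpaired segment.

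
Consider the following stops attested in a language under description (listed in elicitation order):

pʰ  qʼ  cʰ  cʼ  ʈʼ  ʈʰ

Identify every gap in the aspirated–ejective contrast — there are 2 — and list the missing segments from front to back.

Aspirated: /pʰ/ (bilabial), /ʈʰ/ (retroflex), /cʰ/ (palatal).
Ejective: /ʈʼ/ (retroflex), /cʼ/ (palatal), /qʼ/ (uvular).
Gaps, from front to back: bilabial lacks ejective (/pʼ/); uvular lacks aspirated (/qʰ/).

/pʼ/, /qʰ/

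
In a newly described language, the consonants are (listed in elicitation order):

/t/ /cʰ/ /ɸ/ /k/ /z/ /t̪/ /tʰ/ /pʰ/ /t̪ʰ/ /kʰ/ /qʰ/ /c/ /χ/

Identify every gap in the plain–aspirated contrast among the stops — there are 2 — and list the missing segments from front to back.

/p/, /q/

bilabial: plain —, aspirated /pʰ/.
dental: plain /t̪/, aspirated /t̪ʰ/.
alveolar: plain /t/, aspirated /tʰ/.
palatal: plain /c/, aspirated /cʰ/.
velar: plain /k/, aspirated /kʰ/.
uvular: plain —, aspirated /qʰ/.
Gaps, from front to back: bilabial lacks plain (/p/); uvular lacks plain (/q/).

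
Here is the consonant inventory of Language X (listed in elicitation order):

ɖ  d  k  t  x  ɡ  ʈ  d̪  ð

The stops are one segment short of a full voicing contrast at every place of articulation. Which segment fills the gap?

place of articulation  voiceless  voiced  
dental            —         d̪      
alveolar          t         d       
retroflex         ʈ         ɖ       
velar             k         ɡ       
The dental row has no voiceless member, so the gap is the voiceless dental stop /t̪/.

/t̪/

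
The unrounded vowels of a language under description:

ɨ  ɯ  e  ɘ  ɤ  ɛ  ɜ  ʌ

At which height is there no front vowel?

high

height            front     central   back    
high              —         ɨ         ɯ       
high-mid          e         ɘ         ɤ       
low-mid           ɛ         ɜ         ʌ       
Every height has a front member except high, where /i/ would be expected.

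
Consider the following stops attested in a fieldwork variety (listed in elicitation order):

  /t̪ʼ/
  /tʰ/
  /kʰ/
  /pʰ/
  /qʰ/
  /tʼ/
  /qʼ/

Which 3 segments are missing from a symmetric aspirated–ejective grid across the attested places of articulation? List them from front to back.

bilabial: aspirated /pʰ/, ejective —.
dental: aspirated —, ejective /t̪ʼ/.
alveolar: aspirated /tʰ/, ejective /tʼ/.
velar: aspirated /kʰ/, ejective —.
uvular: aspirated /qʰ/, ejective /qʼ/.
Gaps, from front to back: bilabial lacks ejective (/pʼ/); dental lacks aspirated (/t̪ʰ/); velar lacks ejective (/kʼ/).

/pʼ/, /t̪ʰ/, /kʼ/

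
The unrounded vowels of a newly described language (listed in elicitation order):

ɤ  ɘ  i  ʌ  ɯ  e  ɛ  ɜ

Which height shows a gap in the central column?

high

height            front     central   back    
high              i         —         ɯ       
high-mid          e         ɘ         ɤ       
low-mid           ɛ         ɜ         ʌ       
Every height has a central member except high, where /ɨ/ would be expected.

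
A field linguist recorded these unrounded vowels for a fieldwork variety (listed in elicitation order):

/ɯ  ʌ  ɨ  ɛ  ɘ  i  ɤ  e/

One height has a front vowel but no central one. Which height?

Front: /i/ (high), /e/ (high-mid), /ɛ/ (low-mid).
Central: /ɨ/ (high), /ɘ/ (high-mid).
Back: /ɯ/ (high), /ɤ/ (high-mid), /ʌ/ (low-mid).
Every height has a central member except low-mid, where /ɜ/ would be expected.

low-mid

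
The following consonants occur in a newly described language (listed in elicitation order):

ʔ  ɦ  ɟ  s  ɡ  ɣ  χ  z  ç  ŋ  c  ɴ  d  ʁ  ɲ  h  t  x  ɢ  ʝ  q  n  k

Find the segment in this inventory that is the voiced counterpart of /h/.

/ɦ/

/h/ is a voiceless glottal fricative.
The voiced counterpart is a voiced glottal fricative — in this inventory, /ɦ/.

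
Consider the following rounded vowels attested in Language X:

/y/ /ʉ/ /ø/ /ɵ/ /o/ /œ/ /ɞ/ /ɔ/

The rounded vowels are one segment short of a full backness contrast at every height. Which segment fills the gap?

/u/

Front: /y/ (high), /ø/ (high-mid), /œ/ (low-mid).
Central: /ʉ/ (high), /ɵ/ (high-mid), /ɞ/ (low-mid).
Back: /o/ (high-mid), /ɔ/ (low-mid).
The high row has no back member, so the gap is the high back rounded vowel /u/.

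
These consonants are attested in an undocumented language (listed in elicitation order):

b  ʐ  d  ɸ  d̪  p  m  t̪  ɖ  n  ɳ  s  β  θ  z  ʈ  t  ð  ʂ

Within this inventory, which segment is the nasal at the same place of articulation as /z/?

/z/ is a voiced alveolar fricative.
The nasal at the same place is an alveolar nasal — in this inventory, /n/.

/n/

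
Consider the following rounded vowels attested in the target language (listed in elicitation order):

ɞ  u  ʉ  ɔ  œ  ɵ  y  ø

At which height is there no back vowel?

high: front /y/, central /ʉ/, back /u/.
high-mid: front /ø/, central /ɵ/, back —.
low-mid: front /œ/, central /ɞ/, back /ɔ/.
Every height has a back member except high-mid, where /o/ would be expected.

high-mid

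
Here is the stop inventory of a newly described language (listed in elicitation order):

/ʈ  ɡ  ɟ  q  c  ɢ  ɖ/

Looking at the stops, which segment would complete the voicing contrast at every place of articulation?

Voiceless: /ʈ/ (retroflex), /c/ (palatal), /q/ (uvular).
Voiced: /ɖ/ (retroflex), /ɟ/ (palatal), /ɡ/ (velar), /ɢ/ (uvular).
The velar row has no voiceless member, so the gap is the voiceless velar stop /k/.

/k/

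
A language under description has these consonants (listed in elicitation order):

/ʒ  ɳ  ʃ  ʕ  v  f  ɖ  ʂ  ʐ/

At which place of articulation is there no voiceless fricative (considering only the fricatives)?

pharyngeal

labiodental: voiceless /f/, voiced /v/.
postalveolar: voiceless /ʃ/, voiced /ʒ/.
retroflex: voiceless /ʂ/, voiced /ʐ/.
pharyngeal: voiceless —, voiced /ʕ/.
Every place of articulation has a voiceless member except pharyngeal, where /ħ/ would be expected.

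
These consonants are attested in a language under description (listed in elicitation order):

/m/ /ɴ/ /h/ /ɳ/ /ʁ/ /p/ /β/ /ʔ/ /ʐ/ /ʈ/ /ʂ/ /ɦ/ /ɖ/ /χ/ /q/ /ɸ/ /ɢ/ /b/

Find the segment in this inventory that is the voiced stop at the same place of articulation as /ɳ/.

/ɳ/ is a retroflex nasal.
The voiced stop at the same place is a voiced retroflex stop — in this inventory, /ɖ/.

/ɖ/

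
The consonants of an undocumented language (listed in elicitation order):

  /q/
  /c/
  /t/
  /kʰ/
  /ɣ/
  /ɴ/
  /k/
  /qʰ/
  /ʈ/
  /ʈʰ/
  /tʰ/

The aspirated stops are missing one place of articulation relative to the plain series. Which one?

alveolar: plain /t/, aspirated /tʰ/.
retroflex: plain /ʈ/, aspirated /ʈʰ/.
palatal: plain /c/, aspirated —.
velar: plain /k/, aspirated /kʰ/.
uvular: plain /q/, aspirated /qʰ/.
Every place of articulation has an aspirated member except palatal, where /cʰ/ would be expected.

palatal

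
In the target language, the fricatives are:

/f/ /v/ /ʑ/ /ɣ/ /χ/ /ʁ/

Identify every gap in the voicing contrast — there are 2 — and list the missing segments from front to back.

/ɕ/, /x/

place of articulation  voiceless  voiced  
labiodental       f         v       
alveolo-palatal   —         ʑ       
velar             —         ɣ       
uvular            χ         ʁ       
Gaps, from front to back: alveolo-palatal lacks voiceless (/ɕ/); velar lacks voiceless (/x/).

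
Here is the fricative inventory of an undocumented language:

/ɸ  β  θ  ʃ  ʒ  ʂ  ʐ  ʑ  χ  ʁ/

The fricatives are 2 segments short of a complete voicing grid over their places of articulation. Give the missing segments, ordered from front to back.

/ð/, /ɕ/

Voiceless: /ɸ/ (bilabial), /θ/ (dental), /ʃ/ (postalveolar), /ʂ/ (retroflex), /χ/ (uvular).
Voiced: /β/ (bilabial), /ʒ/ (postalveolar), /ʐ/ (retroflex), /ʑ/ (alveolo-palatal), /ʁ/ (uvular).
Gaps, from front to back: dental lacks voiced (/ð/); alveolo-palatal lacks voiceless (/ɕ/).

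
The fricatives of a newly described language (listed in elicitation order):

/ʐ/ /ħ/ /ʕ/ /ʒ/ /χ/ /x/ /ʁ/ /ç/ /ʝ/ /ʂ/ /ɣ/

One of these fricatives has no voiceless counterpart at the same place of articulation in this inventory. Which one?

/ʒ/

Retroflex: /ʂ/ ~ /ʐ/
Palatal: /ç/ ~ /ʝ/
Velar: /x/ ~ /ɣ/
Uvular: /χ/ ~ /ʁ/
Pharyngeal: /ħ/ ~ /ʕ/
Postalveolar: only /ʒ/ (voiced); no voiceless partner.
So /ʒ/ is the unpaired segment.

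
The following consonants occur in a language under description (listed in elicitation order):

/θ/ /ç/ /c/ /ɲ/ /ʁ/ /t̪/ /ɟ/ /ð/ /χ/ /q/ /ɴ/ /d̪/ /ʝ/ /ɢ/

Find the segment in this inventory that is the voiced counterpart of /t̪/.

/d̪/

/t̪/ is a voiceless dental stop.
The voiced counterpart is a voiced dental stop — in this inventory, /d̪/.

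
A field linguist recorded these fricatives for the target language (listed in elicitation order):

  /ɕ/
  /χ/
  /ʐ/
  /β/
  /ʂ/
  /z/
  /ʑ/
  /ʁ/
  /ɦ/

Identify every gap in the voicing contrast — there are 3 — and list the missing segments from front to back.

/ɸ/, /s/, /h/

bilabial: voiceless —, voiced /β/.
alveolar: voiceless —, voiced /z/.
retroflex: voiceless /ʂ/, voiced /ʐ/.
alveolo-palatal: voiceless /ɕ/, voiced /ʑ/.
uvular: voiceless /χ/, voiced /ʁ/.
glottal: voiceless —, voiced /ɦ/.
Gaps, from front to back: bilabial lacks voiceless (/ɸ/); alveolar lacks voiceless (/s/); glottal lacks voiceless (/h/).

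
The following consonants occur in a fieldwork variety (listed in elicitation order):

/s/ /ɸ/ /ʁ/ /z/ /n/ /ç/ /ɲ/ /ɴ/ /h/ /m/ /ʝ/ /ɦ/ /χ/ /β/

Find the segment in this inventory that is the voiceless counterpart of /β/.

/β/ is a voiced bilabial fricative.
The voiceless counterpart is a voiceless bilabial fricative — in this inventory, /ɸ/.

/ɸ/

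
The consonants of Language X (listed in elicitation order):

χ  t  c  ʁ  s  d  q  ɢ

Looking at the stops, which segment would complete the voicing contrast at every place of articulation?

/ɟ/

place of articulation  voiceless  voiced  
alveolar          t         d       
palatal           c         —       
uvular            q         ɢ       
The palatal row has no voiced member, so the gap is the voiced palatal stop /ɟ/.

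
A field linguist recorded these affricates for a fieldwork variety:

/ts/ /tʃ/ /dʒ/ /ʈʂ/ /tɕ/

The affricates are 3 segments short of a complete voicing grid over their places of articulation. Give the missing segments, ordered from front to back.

/dz/, /ɖʐ/, /dʑ/

alveolar: voiceless /ts/, voiced —.
postalveolar: voiceless /tʃ/, voiced /dʒ/.
retroflex: voiceless /ʈʂ/, voiced —.
alveolo-palatal: voiceless /tɕ/, voiced —.
Gaps, from front to back: alveolar lacks voiced (/dz/); retroflex lacks voiced (/ɖʐ/); alveolo-palatal lacks voiced (/dʑ/).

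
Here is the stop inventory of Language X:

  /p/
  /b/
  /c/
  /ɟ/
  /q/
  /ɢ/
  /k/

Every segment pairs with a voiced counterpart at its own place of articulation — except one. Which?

/k/

Bilabial: /p/ ~ /b/
Palatal: /c/ ~ /ɟ/
Uvular: /q/ ~ /ɢ/
Velar: only /k/ (voiceless); no voiced partner.
So /k/ is the unpaired segment.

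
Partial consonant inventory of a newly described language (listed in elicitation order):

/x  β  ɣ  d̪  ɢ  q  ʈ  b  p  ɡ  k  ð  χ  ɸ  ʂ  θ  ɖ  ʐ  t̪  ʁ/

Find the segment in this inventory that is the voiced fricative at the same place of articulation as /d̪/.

/ð/

/d̪/ is a voiced dental stop.
The voiced fricative at the same place is a voiced dental fricative — in this inventory, /ð/.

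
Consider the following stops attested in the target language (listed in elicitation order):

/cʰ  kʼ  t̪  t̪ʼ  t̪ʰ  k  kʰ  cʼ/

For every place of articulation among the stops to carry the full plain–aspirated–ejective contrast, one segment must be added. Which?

Plain: /t̪/ (dental), /k/ (velar).
Aspirated: /t̪ʰ/ (dental), /cʰ/ (palatal), /kʰ/ (velar).
Ejective: /t̪ʼ/ (dental), /cʼ/ (palatal), /kʼ/ (velar).
The palatal row has no plain member, so the gap is the plain palatal stop /c/.

/c/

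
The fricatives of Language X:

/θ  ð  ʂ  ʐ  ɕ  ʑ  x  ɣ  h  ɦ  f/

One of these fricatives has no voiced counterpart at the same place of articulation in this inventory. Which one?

Dental: /θ/ ~ /ð/
Retroflex: /ʂ/ ~ /ʐ/
Alveolo-palatal: /ɕ/ ~ /ʑ/
Velar: /x/ ~ /ɣ/
Glottal: /h/ ~ /ɦ/
Labiodental: only /f/ (voiceless); no voiced partner.
So /f/ is the unpaired segment.

/f/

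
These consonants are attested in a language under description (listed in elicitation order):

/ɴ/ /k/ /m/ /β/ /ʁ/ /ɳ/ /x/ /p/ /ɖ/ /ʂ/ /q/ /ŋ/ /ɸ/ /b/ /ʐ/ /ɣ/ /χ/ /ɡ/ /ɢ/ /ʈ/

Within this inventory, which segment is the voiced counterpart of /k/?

/ɡ/

/k/ is a voiceless velar stop.
The voiced counterpart is a voiced velar stop — in this inventory, /ɡ/.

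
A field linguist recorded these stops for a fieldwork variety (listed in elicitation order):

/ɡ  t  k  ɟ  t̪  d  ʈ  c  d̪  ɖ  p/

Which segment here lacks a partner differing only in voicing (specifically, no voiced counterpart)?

/p/

Dental: /t̪/ ~ /d̪/
Alveolar: /t/ ~ /d/
Retroflex: /ʈ/ ~ /ɖ/
Palatal: /c/ ~ /ɟ/
Velar: /k/ ~ /ɡ/
Bilabial: only /p/ (voiceless); no voiced partner.
So /p/ is the unpaired segment.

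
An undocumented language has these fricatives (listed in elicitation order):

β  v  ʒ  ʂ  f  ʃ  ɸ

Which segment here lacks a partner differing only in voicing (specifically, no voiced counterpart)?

/ʂ/

Bilabial: /ɸ/ ~ /β/
Labiodental: /f/ ~ /v/
Postalveolar: /ʃ/ ~ /ʒ/
Retroflex: only /ʂ/ (voiceless); no voiced partner.
So /ʂ/ is the unpaired segment.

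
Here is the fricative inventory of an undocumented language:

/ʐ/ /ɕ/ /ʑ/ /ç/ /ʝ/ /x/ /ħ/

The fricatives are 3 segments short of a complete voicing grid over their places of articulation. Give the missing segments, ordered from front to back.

/ʂ/, /ɣ/, /ʕ/

Voiceless: /ɕ/ (alveolo-palatal), /ç/ (palatal), /x/ (velar), /ħ/ (pharyngeal).
Voiced: /ʐ/ (retroflex), /ʑ/ (alveolo-palatal), /ʝ/ (palatal).
Gaps, from front to back: retroflex lacks voiceless (/ʂ/); velar lacks voiced (/ɣ/); pharyngeal lacks voiced (/ʕ/).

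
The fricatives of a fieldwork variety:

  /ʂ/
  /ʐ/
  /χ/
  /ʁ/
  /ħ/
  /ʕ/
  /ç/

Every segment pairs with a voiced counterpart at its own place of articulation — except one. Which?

/ç/

Retroflex: /ʂ/ ~ /ʐ/
Uvular: /χ/ ~ /ʁ/
Pharyngeal: /ħ/ ~ /ʕ/
Palatal: only /ç/ (voiceless); no voiced partner.
So /ç/ is the unpaired segment.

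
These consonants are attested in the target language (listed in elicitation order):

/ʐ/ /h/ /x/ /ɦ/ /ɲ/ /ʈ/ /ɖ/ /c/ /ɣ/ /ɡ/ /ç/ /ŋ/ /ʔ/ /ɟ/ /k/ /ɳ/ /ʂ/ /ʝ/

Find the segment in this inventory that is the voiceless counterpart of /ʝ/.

/ʝ/ is a voiced palatal fricative.
The voiceless counterpart is a voiceless palatal fricative — in this inventory, /ç/.

/ç/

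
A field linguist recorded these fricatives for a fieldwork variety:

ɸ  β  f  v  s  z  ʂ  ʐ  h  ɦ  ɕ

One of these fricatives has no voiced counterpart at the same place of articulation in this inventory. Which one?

Bilabial: /ɸ/ ~ /β/
Labiodental: /f/ ~ /v/
Alveolar: /s/ ~ /z/
Retroflex: /ʂ/ ~ /ʐ/
Glottal: /h/ ~ /ɦ/
Alveolo-palatal: only /ɕ/ (voiceless); no voiced partner.
So /ɕ/ is the unpaired segment.

/ɕ/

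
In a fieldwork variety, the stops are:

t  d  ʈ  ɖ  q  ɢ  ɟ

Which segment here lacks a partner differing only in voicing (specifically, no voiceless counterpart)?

Alveolar: /t/ ~ /d/
Retroflex: /ʈ/ ~ /ɖ/
Uvular: /q/ ~ /ɢ/
Palatal: only /ɟ/ (voiced); no voiceless partner.
So /ɟ/ is the unpaired segment.

/ɟ/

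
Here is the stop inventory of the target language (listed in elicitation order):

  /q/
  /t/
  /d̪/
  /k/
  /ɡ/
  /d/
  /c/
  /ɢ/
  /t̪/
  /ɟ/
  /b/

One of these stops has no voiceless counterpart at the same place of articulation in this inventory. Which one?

/b/

Dental: /t̪/ ~ /d̪/
Alveolar: /t/ ~ /d/
Palatal: /c/ ~ /ɟ/
Velar: /k/ ~ /ɡ/
Uvular: /q/ ~ /ɢ/
Bilabial: only /b/ (voiced); no voiceless partner.
So /b/ is the unpaired segment.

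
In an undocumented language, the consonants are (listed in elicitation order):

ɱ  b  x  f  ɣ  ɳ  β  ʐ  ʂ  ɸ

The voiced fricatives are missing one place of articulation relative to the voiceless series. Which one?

labiodental

bilabial: voiceless /ɸ/, voiced /β/.
labiodental: voiceless /f/, voiced —.
retroflex: voiceless /ʂ/, voiced /ʐ/.
velar: voiceless /x/, voiced /ɣ/.
Every place of articulation has a voiced member except labiodental, where /v/ would be expected.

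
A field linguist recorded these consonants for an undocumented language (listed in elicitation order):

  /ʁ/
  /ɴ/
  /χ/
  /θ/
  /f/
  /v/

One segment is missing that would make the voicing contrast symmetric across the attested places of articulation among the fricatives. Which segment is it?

/ð/

place of articulation  voiceless  voiced  
labiodental       f         v       
dental            θ         —       
uvular            χ         ʁ       
The dental row has no voiced member, so the gap is the voiced dental fricative /ð/.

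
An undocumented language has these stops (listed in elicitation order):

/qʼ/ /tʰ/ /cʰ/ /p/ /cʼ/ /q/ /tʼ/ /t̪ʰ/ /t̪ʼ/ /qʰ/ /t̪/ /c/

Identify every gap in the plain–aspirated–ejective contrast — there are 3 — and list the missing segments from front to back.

Plain: /p/ (bilabial), /t̪/ (dental), /c/ (palatal), /q/ (uvular).
Aspirated: /t̪ʰ/ (dental), /tʰ/ (alveolar), /cʰ/ (palatal), /qʰ/ (uvular).
Ejective: /t̪ʼ/ (dental), /tʼ/ (alveolar), /cʼ/ (palatal), /qʼ/ (uvular).
Gaps, from front to back: bilabial lacks aspirated (/pʰ/); bilabial lacks ejective (/pʼ/); alveolar lacks plain (/t/).

/pʰ/, /pʼ/, /t/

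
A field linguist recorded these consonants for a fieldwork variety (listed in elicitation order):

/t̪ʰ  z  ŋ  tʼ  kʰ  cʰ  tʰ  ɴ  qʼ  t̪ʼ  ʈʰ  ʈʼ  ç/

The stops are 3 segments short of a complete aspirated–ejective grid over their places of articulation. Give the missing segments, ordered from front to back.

/cʼ/, /kʼ/, /qʰ/

place of articulation  aspirated  ejective
dental            t̪ʰ       t̪ʼ     
alveolar          tʰ        tʼ      
retroflex         ʈʰ        ʈʼ      
palatal           cʰ        —       
velar             kʰ        —       
uvular            —         qʼ      
Gaps, from front to back: palatal lacks ejective (/cʼ/); velar lacks ejective (/kʼ/); uvular lacks aspirated (/qʰ/).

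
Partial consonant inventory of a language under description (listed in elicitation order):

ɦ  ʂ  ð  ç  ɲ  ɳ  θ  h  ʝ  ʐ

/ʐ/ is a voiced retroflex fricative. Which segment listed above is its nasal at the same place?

The nasal at the same place is a retroflex nasal — in this inventory, /ɳ/.

/ɳ/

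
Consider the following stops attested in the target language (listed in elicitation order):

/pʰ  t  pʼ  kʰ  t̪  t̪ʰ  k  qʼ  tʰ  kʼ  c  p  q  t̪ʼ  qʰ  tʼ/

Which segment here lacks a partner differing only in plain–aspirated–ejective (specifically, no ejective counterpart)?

/c/

Bilabial: /p/ ~ /pʰ/ ~ /pʼ/
Dental: /t̪/ ~ /t̪ʰ/ ~ /t̪ʼ/
Alveolar: /t/ ~ /tʰ/ ~ /tʼ/
Velar: /k/ ~ /kʰ/ ~ /kʼ/
Uvular: /q/ ~ /qʰ/ ~ /qʼ/
Palatal: only /c/ (plain); no ejective partner.
So /c/ is the unpaired segment.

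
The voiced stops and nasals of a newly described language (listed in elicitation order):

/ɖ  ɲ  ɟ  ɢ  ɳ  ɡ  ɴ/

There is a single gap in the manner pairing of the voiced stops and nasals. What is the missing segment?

retroflex: oral stop /ɖ/, nasal /ɳ/.
palatal: oral stop /ɟ/, nasal /ɲ/.
velar: oral stop /ɡ/, nasal —.
uvular: oral stop /ɢ/, nasal /ɴ/.
The velar row has no nasal member, so the gap is the velar nasal /ŋ/.

/ŋ/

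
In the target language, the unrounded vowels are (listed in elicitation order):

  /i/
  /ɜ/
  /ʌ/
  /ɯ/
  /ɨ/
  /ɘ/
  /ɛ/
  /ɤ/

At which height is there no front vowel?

high-mid

high: front /i/, central /ɨ/, back /ɯ/.
high-mid: front —, central /ɘ/, back /ɤ/.
low-mid: front /ɛ/, central /ɜ/, back /ʌ/.
Every height has a front member except high-mid, where /e/ would be expected.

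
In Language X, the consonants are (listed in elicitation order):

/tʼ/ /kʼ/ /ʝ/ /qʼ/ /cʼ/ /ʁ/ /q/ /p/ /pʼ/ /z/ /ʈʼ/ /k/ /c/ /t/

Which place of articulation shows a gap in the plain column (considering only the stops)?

bilabial: plain /p/, ejective /pʼ/.
alveolar: plain /t/, ejective /tʼ/.
retroflex: plain —, ejective /ʈʼ/.
palatal: plain /c/, ejective /cʼ/.
velar: plain /k/, ejective /kʼ/.
uvular: plain /q/, ejective /qʼ/.
Every place of articulation has a plain member except retroflex, where /ʈ/ would be expected.

retroflex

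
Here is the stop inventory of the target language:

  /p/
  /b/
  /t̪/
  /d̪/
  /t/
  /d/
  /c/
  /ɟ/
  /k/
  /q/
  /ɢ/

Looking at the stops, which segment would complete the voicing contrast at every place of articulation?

/ɡ/

bilabial: voiceless /p/, voiced /b/.
dental: voiceless /t̪/, voiced /d̪/.
alveolar: voiceless /t/, voiced /d/.
palatal: voiceless /c/, voiced /ɟ/.
velar: voiceless /k/, voiced —.
uvular: voiceless /q/, voiced /ɢ/.
The velar row has no voiced member, so the gap is the voiced velar stop /ɡ/.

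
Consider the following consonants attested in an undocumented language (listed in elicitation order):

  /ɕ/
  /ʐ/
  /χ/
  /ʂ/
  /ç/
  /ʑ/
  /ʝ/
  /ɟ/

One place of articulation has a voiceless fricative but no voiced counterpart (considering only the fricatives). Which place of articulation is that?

uvular

Voiceless: /ʂ/ (retroflex), /ɕ/ (alveolo-palatal), /ç/ (palatal), /χ/ (uvular).
Voiced: /ʐ/ (retroflex), /ʑ/ (alveolo-palatal), /ʝ/ (palatal).
Every place of articulation has a voiced member except uvular, where /ʁ/ would be expected.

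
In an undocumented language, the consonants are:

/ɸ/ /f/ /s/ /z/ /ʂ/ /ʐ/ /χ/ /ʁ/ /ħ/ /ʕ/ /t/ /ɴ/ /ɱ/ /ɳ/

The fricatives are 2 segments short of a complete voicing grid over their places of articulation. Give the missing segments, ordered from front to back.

/β/, /v/

bilabial: voiceless /ɸ/, voiced —.
labiodental: voiceless /f/, voiced —.
alveolar: voiceless /s/, voiced /z/.
retroflex: voiceless /ʂ/, voiced /ʐ/.
uvular: voiceless /χ/, voiced /ʁ/.
pharyngeal: voiceless /ħ/, voiced /ʕ/.
Gaps, from front to back: bilabial lacks voiced (/β/); labiodental lacks voiced (/v/).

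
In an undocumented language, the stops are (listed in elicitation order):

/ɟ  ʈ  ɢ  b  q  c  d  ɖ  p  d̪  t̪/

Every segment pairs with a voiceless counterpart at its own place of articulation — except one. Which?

/d/

Bilabial: /p/ ~ /b/
Dental: /t̪/ ~ /d̪/
Retroflex: /ʈ/ ~ /ɖ/
Palatal: /c/ ~ /ɟ/
Uvular: /q/ ~ /ɢ/
Alveolar: only /d/ (voiced); no voiceless partner.
So /d/ is the unpaired segment.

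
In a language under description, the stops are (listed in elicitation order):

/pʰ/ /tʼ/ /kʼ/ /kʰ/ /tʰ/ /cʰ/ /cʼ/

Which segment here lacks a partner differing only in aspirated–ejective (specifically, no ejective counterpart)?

Alveolar: /tʰ/ ~ /tʼ/
Palatal: /cʰ/ ~ /cʼ/
Velar: /kʰ/ ~ /kʼ/
Bilabial: only /pʰ/ (aspirated); no ejective partner.
So /pʰ/ is the unpaired segment.

/pʰ/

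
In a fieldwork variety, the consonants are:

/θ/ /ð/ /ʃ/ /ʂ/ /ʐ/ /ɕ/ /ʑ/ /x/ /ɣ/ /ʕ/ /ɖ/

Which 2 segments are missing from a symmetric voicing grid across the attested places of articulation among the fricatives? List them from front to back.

/ʒ/, /ħ/

Voiceless: /θ/ (dental), /ʃ/ (postalveolar), /ʂ/ (retroflex), /ɕ/ (alveolo-palatal), /x/ (velar).
Voiced: /ð/ (dental), /ʐ/ (retroflex), /ʑ/ (alveolo-palatal), /ɣ/ (velar), /ʕ/ (pharyngeal).
Gaps, from front to back: postalveolar lacks voiced (/ʒ/); pharyngeal lacks voiceless (/ħ/).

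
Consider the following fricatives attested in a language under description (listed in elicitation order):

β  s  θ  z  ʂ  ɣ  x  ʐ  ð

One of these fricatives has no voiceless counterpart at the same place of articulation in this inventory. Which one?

/β/

Dental: /θ/ ~ /ð/
Alveolar: /s/ ~ /z/
Retroflex: /ʂ/ ~ /ʐ/
Velar: /x/ ~ /ɣ/
Bilabial: only /β/ (voiced); no voiceless partner.
So /β/ is the unpaired segment.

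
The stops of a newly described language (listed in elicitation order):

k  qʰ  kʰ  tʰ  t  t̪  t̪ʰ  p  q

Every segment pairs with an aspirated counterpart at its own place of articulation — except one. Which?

/p/

Dental: /t̪/ ~ /t̪ʰ/
Alveolar: /t/ ~ /tʰ/
Velar: /k/ ~ /kʰ/
Uvular: /q/ ~ /qʰ/
Bilabial: only /p/ (plain); no aspirated partner.
So /p/ is the unpaired segment.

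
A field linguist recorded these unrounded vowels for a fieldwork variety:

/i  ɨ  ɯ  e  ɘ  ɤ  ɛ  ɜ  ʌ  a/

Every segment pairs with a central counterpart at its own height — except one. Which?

/a/

High: /i/ ~ /ɨ/ ~ /ɯ/
High-mid: /e/ ~ /ɘ/ ~ /ɤ/
Low-mid: /ɛ/ ~ /ɜ/ ~ /ʌ/
Low: only /a/ (front); no central partner.
So /a/ is the unpaired segment.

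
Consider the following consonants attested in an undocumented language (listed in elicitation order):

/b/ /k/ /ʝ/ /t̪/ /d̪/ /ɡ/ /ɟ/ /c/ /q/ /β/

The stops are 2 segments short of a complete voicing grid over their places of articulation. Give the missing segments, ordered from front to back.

place of articulation  voiceless  voiced  
bilabial          —         b       
dental            t̪        d̪      
palatal           c         ɟ       
velar             k         ɡ       
uvular            q         —       
Gaps, from front to back: bilabial lacks voiceless (/p/); uvular lacks voiced (/ɢ/).

/p/, /ɢ/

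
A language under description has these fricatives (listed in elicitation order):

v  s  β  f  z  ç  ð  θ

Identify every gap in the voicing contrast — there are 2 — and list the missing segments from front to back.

Voiceless: /f/ (labiodental), /θ/ (dental), /s/ (alveolar), /ç/ (palatal).
Voiced: /β/ (bilabial), /v/ (labiodental), /ð/ (dental), /z/ (alveolar).
Gaps, from front to back: bilabial lacks voiceless (/ɸ/); palatal lacks voiced (/ʝ/).

/ɸ/, /ʝ/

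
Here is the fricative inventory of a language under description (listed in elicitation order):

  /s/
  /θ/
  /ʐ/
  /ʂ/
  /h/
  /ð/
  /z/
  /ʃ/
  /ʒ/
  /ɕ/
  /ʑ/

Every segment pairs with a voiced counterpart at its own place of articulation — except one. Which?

Dental: /θ/ ~ /ð/
Alveolar: /s/ ~ /z/
Postalveolar: /ʃ/ ~ /ʒ/
Retroflex: /ʂ/ ~ /ʐ/
Alveolo-palatal: /ɕ/ ~ /ʑ/
Glottal: only /h/ (voiceless); no voiced partner.
So /h/ is the unpaired segment.

/h/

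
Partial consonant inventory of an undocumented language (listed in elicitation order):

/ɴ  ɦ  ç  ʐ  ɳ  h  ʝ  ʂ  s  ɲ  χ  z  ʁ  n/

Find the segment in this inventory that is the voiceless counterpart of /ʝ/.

/ç/

/ʝ/ is a voiced palatal fricative.
The voiceless counterpart is a voiceless palatal fricative — in this inventory, /ç/.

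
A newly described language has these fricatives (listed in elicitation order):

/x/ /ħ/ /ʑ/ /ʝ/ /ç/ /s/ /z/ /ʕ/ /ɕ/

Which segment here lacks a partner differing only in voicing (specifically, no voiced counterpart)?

Alveolar: /s/ ~ /z/
Alveolo-palatal: /ɕ/ ~ /ʑ/
Palatal: /ç/ ~ /ʝ/
Pharyngeal: /ħ/ ~ /ʕ/
Velar: only /x/ (voiceless); no voiced partner.
So /x/ is the unpaired segment.

/x/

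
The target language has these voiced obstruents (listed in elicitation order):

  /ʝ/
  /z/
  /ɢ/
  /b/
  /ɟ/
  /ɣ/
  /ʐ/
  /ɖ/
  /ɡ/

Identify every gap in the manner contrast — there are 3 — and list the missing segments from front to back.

place of articulation  stop      fricative
bilabial          b         —       
alveolar          —         z       
retroflex         ɖ         ʐ       
palatal           ɟ         ʝ       
velar             ɡ         ɣ       
uvular            ɢ         —       
Gaps, from front to back: bilabial lacks fricative (/β/); alveolar lacks stop (/d/); uvular lacks fricative (/ʁ/).

/β/, /d/, /ʁ/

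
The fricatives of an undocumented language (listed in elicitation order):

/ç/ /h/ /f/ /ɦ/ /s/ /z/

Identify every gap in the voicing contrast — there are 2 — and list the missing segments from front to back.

/v/, /ʝ/

labiodental: voiceless /f/, voiced —.
alveolar: voiceless /s/, voiced /z/.
palatal: voiceless /ç/, voiced —.
glottal: voiceless /h/, voiced /ɦ/.
Gaps, from front to back: labiodental lacks voiced (/v/); palatal lacks voiced (/ʝ/).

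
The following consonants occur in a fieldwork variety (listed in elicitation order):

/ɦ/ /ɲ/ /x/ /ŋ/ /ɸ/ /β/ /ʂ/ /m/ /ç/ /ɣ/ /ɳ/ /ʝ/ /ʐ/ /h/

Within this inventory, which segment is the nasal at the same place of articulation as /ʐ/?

/ɳ/

/ʐ/ is a voiced retroflex fricative.
The nasal at the same place is a retroflex nasal — in this inventory, /ɳ/.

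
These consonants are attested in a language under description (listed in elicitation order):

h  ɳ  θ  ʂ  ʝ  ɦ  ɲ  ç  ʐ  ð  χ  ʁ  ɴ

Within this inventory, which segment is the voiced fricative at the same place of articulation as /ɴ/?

/ɴ/ is an uvular nasal.
The voiced fricative at the same place is a voiced uvular fricative — in this inventory, /ʁ/.

/ʁ/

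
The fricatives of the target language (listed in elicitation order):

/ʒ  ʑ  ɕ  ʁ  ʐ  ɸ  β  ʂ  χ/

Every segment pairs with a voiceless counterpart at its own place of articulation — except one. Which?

Bilabial: /ɸ/ ~ /β/
Retroflex: /ʂ/ ~ /ʐ/
Alveolo-palatal: /ɕ/ ~ /ʑ/
Uvular: /χ/ ~ /ʁ/
Postalveolar: only /ʒ/ (voiced); no voiceless partner.
So /ʒ/ is the unpaired segment.

/ʒ/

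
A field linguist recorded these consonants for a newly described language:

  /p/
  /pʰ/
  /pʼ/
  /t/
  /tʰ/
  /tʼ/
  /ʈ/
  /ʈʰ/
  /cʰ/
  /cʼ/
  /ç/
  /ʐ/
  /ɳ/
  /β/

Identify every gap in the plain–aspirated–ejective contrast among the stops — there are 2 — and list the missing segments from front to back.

/ʈʼ/, /c/

bilabial: plain /p/, aspirated /pʰ/, ejective /pʼ/.
alveolar: plain /t/, aspirated /tʰ/, ejective /tʼ/.
retroflex: plain /ʈ/, aspirated /ʈʰ/, ejective —.
palatal: plain —, aspirated /cʰ/, ejective /cʼ/.
Gaps, from front to back: retroflex lacks ejective (/ʈʼ/); palatal lacks plain (/c/).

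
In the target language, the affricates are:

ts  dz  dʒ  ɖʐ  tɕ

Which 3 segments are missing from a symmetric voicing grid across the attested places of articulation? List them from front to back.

Voiceless: /ts/ (alveolar), /tɕ/ (alveolo-palatal).
Voiced: /dz/ (alveolar), /dʒ/ (postalveolar), /ɖʐ/ (retroflex).
Gaps, from front to back: postalveolar lacks voiceless (/tʃ/); retroflex lacks voiceless (/ʈʂ/); alveolo-palatal lacks voiced (/dʑ/).

/tʃ/, /ʈʂ/, /dʑ/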